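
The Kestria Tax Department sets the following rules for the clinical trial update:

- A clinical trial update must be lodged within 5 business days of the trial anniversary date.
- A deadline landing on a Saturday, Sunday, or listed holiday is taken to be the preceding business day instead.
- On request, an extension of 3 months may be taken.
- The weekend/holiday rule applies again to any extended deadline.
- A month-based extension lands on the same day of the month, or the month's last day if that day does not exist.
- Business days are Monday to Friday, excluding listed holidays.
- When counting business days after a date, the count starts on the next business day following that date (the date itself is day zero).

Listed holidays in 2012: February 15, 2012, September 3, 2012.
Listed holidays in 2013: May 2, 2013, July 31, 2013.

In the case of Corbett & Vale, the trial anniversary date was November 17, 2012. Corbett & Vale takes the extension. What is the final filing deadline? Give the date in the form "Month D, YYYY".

February 22, 2013

Starting the day after November 17, 2012 and counting 5 business days lands on November 23, 2012.
November 23, 2012 (Friday) is already a business day.
Add 3 months to November 23, 2012: February 23, 2013.
Because February 23, 2013 is a Saturday, the deadline becomes February 22, 2013 (Friday).
Deadline: February 22, 2013.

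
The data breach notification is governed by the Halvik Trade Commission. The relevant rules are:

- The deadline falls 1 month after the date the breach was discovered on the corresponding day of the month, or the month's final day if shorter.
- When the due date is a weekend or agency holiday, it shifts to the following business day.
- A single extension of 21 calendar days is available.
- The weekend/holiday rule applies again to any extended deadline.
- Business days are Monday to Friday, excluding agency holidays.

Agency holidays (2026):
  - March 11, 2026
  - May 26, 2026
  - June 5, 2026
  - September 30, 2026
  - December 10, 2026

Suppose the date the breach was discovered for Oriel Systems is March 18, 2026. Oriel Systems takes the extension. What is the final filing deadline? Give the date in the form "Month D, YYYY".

1 month from March 18, 2026 is April 18, 2026.
April 18, 2026 is a Saturday; the next business day is April 20, 2026 (Monday).
Applying the 21-calendar-day extension: April 20, 2026 + 21 days = May 11, 2026.
May 11, 2026 (Monday) is already a business day.
Deadline: May 11, 2026.

May 11, 2026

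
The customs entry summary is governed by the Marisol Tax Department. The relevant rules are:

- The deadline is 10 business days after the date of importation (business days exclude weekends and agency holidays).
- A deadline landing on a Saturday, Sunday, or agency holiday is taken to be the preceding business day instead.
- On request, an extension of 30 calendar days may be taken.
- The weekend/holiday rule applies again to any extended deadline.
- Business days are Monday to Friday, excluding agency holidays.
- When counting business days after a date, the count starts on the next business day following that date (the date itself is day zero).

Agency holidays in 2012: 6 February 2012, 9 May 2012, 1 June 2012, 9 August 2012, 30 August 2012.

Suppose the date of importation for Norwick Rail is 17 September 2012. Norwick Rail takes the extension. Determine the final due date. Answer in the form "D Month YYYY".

31 October 2012

10 business days after 17 September 2012, excluding weekends and holidays, is 1 October 2012.
1 October 2012 falls on a Monday, which is a business day, so no adjustment is needed.
With the 30-day extension, 1 October 2012 becomes 31 October 2012.
31 October 2012 falls on a Wednesday, which is a business day, so no adjustment is needed.
Deadline: 31 October 2012.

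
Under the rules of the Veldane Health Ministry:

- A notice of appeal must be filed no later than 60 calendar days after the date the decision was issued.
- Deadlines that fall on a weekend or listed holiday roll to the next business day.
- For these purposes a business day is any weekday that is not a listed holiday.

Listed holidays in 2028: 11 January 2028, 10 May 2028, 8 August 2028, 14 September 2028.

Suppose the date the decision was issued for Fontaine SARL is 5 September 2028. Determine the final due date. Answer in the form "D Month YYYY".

Trigger date 5 September 2028 + 60 calendar days = 4 November 2028.
Because 4 November 2028 is a Saturday, the deadline becomes 6 November 2028 (Monday).
Final deadline: 6 November 2028.

6 November 2028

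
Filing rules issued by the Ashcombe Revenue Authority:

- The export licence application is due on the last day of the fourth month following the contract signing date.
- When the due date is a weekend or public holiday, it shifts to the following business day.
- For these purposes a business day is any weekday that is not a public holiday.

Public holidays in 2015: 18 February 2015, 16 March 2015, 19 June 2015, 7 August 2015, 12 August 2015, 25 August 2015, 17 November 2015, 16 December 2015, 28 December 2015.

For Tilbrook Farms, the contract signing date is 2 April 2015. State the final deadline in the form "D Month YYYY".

31 August 2015

4 months after 2 April 2015 falls in August 2015; the last day of that month is 31 August 2015.
31 August 2015 (Monday) is already a business day.
The final due date is 31 August 2015.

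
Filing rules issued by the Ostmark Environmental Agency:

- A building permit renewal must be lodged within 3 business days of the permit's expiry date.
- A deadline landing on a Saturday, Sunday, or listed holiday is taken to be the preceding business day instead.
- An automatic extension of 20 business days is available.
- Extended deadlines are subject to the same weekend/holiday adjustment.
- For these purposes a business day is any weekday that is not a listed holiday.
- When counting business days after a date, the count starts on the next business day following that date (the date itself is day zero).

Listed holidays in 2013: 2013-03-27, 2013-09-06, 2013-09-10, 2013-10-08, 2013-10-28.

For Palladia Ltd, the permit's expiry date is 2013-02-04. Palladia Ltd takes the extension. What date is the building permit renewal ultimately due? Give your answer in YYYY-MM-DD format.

2013-03-07

Counting 3 business days after 2013-02-04 (skipping weekends and listed holidays) reaches 2013-02-07.
2013-02-07 is a Thursday and not a listed holiday, so it stands.
The 20-business-day extension runs from 2013-02-07 to 2013-03-07.
2013-03-07 falls on a Thursday, which is a business day, so no adjustment is needed.
Deadline: 2013-03-07.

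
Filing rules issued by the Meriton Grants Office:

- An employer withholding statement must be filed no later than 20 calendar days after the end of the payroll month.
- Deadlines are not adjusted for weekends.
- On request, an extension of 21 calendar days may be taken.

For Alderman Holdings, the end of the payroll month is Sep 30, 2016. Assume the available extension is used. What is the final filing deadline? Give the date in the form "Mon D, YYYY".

Adding 20 calendar days to Sep 30, 2016 gives Oct 20, 2016.
Oct 20, 2016 falls on a Thursday. The rules make no weekend/holiday allowance, so it remains Oct 20, 2016.
Add the 21 calendar-day extension to Oct 20, 2016: Nov 10, 2016.
Nov 10, 2016 falls on a Thursday. The rules make no weekend/holiday allowance, so it remains Nov 10, 2016.
Final deadline: Nov 10, 2016.

Nov 10, 2016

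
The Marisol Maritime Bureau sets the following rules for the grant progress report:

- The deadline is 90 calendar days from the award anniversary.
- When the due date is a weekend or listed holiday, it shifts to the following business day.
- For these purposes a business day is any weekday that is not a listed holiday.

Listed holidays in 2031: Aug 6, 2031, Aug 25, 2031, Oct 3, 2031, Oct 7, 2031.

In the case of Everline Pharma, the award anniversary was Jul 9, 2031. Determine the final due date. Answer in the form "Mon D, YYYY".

Trigger date Jul 9, 2031 + 90 calendar days = Oct 7, 2031.
Oct 7, 2031 is a listed holiday; the next business day is Oct 8, 2031 (Wednesday).
Deadline: Oct 8, 2031.

Oct 8, 2031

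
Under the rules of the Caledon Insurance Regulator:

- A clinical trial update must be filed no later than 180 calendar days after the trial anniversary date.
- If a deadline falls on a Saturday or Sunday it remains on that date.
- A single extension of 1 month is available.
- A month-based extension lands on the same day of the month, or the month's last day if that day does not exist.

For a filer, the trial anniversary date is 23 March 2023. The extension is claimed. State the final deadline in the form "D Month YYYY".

19 October 2023

180 calendar days after 23 March 2023 is 19 September 2023.
19 September 2023 is a Tuesday; no weekend or holiday adjustment applies.
The 1 month extension carries 19 September 2023 to 19 October 2023.
19 October 2023 is a Thursday; no weekend or holiday adjustment applies.
Deadline: 19 October 2023.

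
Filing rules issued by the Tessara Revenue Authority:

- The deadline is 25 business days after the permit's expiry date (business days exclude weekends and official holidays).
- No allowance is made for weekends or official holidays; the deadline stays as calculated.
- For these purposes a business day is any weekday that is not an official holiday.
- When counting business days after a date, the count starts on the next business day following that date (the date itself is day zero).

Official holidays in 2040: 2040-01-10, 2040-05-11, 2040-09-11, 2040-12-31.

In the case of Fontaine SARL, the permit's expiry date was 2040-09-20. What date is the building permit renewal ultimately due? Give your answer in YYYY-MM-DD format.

2040-10-25

Starting the day after 2040-09-20 and counting 25 business days lands on 2040-10-25.
No adjustment is made for weekends or holidays, so 2040-10-25 stands.
Final deadline: 2040-10-25.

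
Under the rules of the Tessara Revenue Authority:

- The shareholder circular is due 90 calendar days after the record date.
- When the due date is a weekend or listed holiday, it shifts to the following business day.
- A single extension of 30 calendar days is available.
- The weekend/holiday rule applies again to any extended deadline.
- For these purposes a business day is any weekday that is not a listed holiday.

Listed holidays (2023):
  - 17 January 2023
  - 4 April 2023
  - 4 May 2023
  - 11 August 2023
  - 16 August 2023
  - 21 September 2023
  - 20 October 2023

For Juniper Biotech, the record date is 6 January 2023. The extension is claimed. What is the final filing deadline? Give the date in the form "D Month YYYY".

Adding 90 calendar days to 6 January 2023 gives 6 April 2023.
6 April 2023 (Thursday) is already a business day.
The 30-calendar-day extension moves the deadline from 6 April 2023 to 6 May 2023.
6 May 2023 is a Saturday; the next business day is 8 May 2023 (Monday).
So the filing is due 8 May 2023.

8 May 2023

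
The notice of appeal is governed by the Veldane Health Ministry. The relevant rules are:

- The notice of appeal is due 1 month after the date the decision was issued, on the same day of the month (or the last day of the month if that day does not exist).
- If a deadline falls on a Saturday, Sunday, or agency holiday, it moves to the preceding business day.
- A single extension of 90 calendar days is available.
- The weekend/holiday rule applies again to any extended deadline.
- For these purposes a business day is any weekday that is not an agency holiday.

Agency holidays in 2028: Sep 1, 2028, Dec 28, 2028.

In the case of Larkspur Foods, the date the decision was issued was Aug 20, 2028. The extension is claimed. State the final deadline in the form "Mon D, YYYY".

Dec 19, 2028

1 month from Aug 20, 2028 is Sep 20, 2028.
Sep 20, 2028 (Wednesday) is already a business day.
The 90-calendar-day extension moves the deadline from Sep 20, 2028 to Dec 19, 2028.
Since Dec 19, 2028 is a Tuesday and not a holiday, the date is unchanged.
So the filing is due Dec 19, 2028.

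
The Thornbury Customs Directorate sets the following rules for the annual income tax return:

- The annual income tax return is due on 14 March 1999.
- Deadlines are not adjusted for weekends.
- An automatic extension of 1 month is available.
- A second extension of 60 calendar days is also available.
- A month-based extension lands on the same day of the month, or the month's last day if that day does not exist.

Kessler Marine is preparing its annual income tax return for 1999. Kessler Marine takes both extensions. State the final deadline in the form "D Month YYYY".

The statutory due date is 14 March 1999.
No adjustment is made for weekends or holidays, so 14 March 1999 stands.
Applying the 1 month extension: 1 month after 14 March 1999 is 14 April 1999.
14 April 1999 is a Wednesday; no weekend or holiday adjustment applies.
With the 60-day extension, 14 April 1999 becomes 13 June 1999.
13 June 1999 falls on a Sunday. The rules make no weekend/holiday allowance, so it remains 13 June 1999.
Final deadline: 13 June 1999.

13 June 1999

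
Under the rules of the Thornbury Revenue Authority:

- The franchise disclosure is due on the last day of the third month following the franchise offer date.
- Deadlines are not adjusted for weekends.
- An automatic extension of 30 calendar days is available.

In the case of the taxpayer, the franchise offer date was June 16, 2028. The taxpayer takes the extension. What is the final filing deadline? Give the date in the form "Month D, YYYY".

The third month after June 16, 2028 is September 2028, whose last day is September 30, 2028.
No adjustment is made for weekends or holidays, so September 30, 2028 stands.
The 30-calendar-day extension moves the deadline from September 30, 2028 to October 30, 2028.
No adjustment is made for weekends or holidays, so October 30, 2028 stands.
Deadline: October 30, 2028.

October 30, 2028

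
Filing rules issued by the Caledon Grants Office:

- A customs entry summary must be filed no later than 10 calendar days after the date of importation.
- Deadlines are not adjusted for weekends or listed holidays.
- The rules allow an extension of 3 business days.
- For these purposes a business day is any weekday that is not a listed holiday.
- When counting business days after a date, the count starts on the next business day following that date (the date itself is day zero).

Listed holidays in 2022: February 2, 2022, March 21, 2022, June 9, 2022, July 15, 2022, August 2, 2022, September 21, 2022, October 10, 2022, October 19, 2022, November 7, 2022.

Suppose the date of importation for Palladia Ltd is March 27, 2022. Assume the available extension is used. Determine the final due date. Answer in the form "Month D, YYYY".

From March 27, 2022, 10 calendar days later is April 6, 2022.
April 6, 2022 falls on a Wednesday. The rules make no weekend/holiday allowance, so it remains April 6, 2022.
The 3-business-day extension runs from April 6, 2022 to April 11, 2022.
April 11, 2022 is a Monday; no weekend or holiday adjustment applies.
Final deadline: April 11, 2022.

April 11, 2022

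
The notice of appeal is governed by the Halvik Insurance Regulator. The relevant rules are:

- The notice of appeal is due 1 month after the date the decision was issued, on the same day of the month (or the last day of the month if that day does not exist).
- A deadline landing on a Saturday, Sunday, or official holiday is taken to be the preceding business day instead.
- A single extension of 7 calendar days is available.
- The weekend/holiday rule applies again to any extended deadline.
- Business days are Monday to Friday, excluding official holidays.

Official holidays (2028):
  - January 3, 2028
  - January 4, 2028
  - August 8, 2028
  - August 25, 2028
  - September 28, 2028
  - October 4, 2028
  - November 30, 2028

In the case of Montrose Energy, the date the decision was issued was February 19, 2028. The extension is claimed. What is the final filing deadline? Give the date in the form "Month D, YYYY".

1 month from February 19, 2028 is March 19, 2028.
March 19, 2028 falls on a Sunday. Rolling to the preceding business day gives March 17, 2028, a Friday.
With the 7-day extension, March 17, 2028 becomes March 24, 2028.
March 24, 2028 (Friday) is already a business day.
So the filing is due March 24, 2028.

March 24, 2028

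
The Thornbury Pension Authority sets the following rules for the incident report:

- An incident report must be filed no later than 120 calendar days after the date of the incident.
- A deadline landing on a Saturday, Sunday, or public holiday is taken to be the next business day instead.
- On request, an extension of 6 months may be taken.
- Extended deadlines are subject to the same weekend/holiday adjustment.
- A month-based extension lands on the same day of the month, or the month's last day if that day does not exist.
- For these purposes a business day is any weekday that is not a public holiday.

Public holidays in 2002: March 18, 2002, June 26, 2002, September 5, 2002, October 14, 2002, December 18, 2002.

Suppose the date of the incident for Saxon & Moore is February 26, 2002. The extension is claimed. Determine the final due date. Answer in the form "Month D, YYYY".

Trigger date February 26, 2002 + 120 calendar days = June 26, 2002.
June 26, 2002 is a listed holiday, so it moves to the next business day, June 27, 2002 (Thursday).
Applying the 6 months extension: 6 months after June 27, 2002 is December 27, 2002.
December 27, 2002 falls on a Friday, which is a business day, so no adjustment is needed.
Deadline: December 27, 2002.

December 27, 2002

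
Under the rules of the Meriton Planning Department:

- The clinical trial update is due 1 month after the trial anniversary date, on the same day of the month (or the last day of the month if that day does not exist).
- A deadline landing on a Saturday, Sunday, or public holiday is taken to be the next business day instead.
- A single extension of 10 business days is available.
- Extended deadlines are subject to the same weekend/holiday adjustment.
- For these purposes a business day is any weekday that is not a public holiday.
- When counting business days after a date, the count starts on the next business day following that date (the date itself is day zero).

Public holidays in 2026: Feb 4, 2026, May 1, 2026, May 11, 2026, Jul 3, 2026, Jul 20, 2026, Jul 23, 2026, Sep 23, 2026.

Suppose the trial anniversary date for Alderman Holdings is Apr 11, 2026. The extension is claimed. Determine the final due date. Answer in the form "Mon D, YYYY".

May 26, 2026

1 month after Apr 11, 2026, on the same day of the month, is May 11, 2026.
May 11, 2026 is a listed holiday, so it moves to the next business day, May 12, 2026 (Tuesday).
The 10-business-day extension runs from May 12, 2026 to May 26, 2026.
May 26, 2026 (Tuesday) is already a business day.
Final deadline: May 26, 2026.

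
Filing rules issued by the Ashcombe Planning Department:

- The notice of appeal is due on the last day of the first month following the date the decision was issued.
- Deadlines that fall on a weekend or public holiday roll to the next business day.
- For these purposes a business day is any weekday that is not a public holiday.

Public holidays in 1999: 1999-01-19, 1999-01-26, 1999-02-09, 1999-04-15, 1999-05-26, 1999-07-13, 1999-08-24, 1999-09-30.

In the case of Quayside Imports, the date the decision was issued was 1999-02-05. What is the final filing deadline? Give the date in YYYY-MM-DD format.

The first month after 1999-02-05 is March 1999, whose last day is 1999-03-31.
1999-03-31 (Wednesday) is already a business day.
Final deadline: 1999-03-31.

1999-03-31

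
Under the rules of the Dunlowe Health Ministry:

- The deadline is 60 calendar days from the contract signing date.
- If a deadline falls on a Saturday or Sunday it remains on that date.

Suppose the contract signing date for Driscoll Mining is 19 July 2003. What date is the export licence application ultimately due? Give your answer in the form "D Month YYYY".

17 September 2003

From 19 July 2003, 60 calendar days later is 17 September 2003.
No adjustment is made for weekends or holidays, so 17 September 2003 stands.
Deadline: 17 September 2003.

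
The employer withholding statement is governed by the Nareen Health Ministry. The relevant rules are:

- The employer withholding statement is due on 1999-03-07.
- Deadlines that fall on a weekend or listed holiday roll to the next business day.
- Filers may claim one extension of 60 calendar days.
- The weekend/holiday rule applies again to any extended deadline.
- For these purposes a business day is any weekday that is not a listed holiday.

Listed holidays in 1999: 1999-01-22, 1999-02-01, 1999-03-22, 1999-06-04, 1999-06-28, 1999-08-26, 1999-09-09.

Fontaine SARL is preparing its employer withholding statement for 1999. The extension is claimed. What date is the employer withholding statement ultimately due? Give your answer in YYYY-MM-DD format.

1999-05-07

Start from the fixed due date, 1999-03-07.
1999-03-07 falls on a Sunday. Rolling to the next business day gives 1999-03-08, a Monday.
Add the 60 calendar-day extension to 1999-03-08: 1999-05-07.
Since 1999-05-07 is a Friday and not a holiday, the date is unchanged.
Final deadline: 1999-05-07.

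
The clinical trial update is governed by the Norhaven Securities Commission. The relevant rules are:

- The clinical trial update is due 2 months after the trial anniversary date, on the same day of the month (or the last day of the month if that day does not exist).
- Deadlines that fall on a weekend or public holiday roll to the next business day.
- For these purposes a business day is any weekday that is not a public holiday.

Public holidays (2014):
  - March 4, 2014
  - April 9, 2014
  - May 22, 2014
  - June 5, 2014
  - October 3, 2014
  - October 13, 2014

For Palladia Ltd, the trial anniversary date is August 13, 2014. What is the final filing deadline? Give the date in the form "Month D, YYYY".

2 months from August 13, 2014 is October 13, 2014.
October 13, 2014 is a listed holiday; the next business day is October 14, 2014 (Tuesday).
Deadline: October 14, 2014.

October 14, 2014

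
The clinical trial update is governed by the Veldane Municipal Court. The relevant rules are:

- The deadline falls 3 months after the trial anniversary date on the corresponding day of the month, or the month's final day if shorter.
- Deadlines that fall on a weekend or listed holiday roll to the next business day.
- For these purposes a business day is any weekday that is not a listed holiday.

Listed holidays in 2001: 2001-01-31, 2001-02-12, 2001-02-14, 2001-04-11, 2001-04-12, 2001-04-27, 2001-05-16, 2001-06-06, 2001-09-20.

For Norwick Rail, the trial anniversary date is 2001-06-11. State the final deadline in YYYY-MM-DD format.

2001-09-11

Moving 3 months forward from 2001-06-11 on the corresponding day gives 2001-09-11.
Since 2001-09-11 is a Tuesday and not a holiday, the date is unchanged.
So the filing is due 2001-09-11.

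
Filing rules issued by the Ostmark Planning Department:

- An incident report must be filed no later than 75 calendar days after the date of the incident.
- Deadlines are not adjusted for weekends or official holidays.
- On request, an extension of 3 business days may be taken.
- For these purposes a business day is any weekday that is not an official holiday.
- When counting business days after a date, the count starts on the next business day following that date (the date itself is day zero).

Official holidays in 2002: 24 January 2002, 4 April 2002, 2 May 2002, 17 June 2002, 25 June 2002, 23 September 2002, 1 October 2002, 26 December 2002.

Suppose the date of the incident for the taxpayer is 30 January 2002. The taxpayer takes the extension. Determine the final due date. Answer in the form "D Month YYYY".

75 calendar days after 30 January 2002 is 15 April 2002.
No adjustment is made for weekends or holidays, so 15 April 2002 stands.
Counting 3 further business days from 15 April 2002 reaches 18 April 2002.
No adjustment is made for weekends or holidays, so 18 April 2002 stands.
Final deadline: 18 April 2002.

18 April 2002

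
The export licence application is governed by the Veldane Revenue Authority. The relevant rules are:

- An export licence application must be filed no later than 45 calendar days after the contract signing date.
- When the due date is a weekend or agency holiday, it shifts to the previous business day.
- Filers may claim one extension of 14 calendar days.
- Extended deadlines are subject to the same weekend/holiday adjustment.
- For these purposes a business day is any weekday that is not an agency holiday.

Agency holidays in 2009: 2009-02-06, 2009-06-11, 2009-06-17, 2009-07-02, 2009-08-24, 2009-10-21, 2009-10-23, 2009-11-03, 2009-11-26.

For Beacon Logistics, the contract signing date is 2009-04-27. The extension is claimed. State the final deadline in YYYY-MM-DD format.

2009-06-24

45 calendar days after 2009-04-27 is 2009-06-11.
Because 2009-06-11 is a listed holiday, the deadline becomes 2009-06-10 (Wednesday).
Add the 14 calendar-day extension to 2009-06-10: 2009-06-24.
2009-06-24 falls on a Wednesday, which is a business day, so no adjustment is needed.
Deadline: 2009-06-24.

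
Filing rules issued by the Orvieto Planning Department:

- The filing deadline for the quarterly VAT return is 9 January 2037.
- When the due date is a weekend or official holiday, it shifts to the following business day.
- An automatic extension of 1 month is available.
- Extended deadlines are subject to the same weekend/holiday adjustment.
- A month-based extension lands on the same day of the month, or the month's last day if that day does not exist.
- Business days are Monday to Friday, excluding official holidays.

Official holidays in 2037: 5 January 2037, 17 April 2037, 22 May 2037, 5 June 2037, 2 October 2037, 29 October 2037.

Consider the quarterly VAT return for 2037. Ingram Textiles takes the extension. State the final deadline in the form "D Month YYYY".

The stated deadline is 9 January 2037.
Since 9 January 2037 is a Friday and not a holiday, the date is unchanged.
Applying the 1 month extension: 1 month after 9 January 2037 is 9 February 2037.
9 February 2037 falls on a Monday, which is a business day, so no adjustment is needed.
The final due date is 9 February 2037.

9 February 2037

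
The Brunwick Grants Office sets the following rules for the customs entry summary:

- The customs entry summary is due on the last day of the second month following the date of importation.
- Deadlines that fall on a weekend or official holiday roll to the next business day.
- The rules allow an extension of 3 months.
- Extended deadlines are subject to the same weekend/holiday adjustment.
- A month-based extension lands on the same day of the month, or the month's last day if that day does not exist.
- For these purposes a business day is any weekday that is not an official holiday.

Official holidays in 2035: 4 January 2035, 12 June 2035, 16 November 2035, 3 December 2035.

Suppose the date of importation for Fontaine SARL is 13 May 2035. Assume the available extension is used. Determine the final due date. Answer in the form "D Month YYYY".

31 October 2035

2 months after 13 May 2035 is July 2035; that month ends on 31 July 2035.
Since 31 July 2035 is a Tuesday and not a holiday, the date is unchanged.
Applying the 3 months extension: 3 months after 31 July 2035 is 31 October 2035.
Since 31 October 2035 is a Wednesday and not a holiday, the date is unchanged.
Final deadline: 31 October 2035.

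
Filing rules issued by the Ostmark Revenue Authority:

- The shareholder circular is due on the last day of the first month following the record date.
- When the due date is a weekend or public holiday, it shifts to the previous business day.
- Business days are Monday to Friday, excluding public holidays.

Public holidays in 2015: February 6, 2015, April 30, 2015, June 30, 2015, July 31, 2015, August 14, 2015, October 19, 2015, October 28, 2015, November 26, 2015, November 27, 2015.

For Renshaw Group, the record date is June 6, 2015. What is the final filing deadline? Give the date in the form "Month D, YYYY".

1 month after June 6, 2015 is July 2015; that month ends on July 31, 2015.
July 31, 2015 falls on a listed holiday. Rolling to the preceding business day gives July 30, 2015, a Thursday.
The final due date is July 30, 2015.

July 30, 2015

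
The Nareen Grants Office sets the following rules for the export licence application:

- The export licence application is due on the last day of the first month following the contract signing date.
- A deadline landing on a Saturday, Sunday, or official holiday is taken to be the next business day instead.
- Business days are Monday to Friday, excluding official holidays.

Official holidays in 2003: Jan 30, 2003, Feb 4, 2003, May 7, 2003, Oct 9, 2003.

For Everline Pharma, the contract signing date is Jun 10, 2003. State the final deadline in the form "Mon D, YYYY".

Jul 31, 2003

The first month after Jun 10, 2003 is July 2003, whose last day is Jul 31, 2003.
Jul 31, 2003 (Thursday) is already a business day.
Deadline: Jul 31, 2003.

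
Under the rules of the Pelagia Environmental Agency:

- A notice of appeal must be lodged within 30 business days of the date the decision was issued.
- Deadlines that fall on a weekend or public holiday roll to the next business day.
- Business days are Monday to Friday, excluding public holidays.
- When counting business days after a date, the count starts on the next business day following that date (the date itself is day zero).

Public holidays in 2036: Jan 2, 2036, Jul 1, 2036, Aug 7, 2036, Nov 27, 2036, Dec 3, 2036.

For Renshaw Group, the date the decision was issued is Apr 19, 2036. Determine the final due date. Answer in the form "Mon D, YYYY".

Starting the day after Apr 19, 2036 and counting 30 business days lands on May 30, 2036.
May 30, 2036 falls on a Friday, which is a business day, so no adjustment is needed.
Final deadline: May 30, 2036.

May 30, 2036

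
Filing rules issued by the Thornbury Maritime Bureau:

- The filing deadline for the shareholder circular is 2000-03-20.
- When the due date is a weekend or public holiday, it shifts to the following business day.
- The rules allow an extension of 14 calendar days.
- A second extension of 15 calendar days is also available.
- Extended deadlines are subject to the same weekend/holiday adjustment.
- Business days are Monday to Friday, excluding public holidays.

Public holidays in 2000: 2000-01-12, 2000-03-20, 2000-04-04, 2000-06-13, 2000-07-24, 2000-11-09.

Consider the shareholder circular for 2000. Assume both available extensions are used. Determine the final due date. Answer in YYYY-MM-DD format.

2000-04-20

The statutory due date is 2000-03-20.
2000-03-20 falls on a listed holiday. Rolling to the next business day gives 2000-03-21, a Tuesday.
Applying the 14-calendar-day extension: 2000-03-21 + 14 days = 2000-04-04.
2000-04-04 falls on a listed holiday. Rolling to the next business day gives 2000-04-05, a Wednesday.
Add the 15 calendar-day extension to 2000-04-05: 2000-04-20.
2000-04-20 falls on a Thursday, which is a business day, so no adjustment is needed.
The final due date is 2000-04-20.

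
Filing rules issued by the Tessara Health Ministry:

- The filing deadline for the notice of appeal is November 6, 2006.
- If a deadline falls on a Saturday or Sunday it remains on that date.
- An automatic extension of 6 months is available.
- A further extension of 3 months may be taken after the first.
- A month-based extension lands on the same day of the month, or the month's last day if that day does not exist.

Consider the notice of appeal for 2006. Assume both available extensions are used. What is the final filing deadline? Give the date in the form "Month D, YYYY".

August 6, 2007

Start from the fixed due date, November 6, 2006.
No adjustment is made for weekends or holidays, so November 6, 2006 stands.
Add 6 months to November 6, 2006: May 6, 2007.
May 6, 2007 is a Sunday; no weekend or holiday adjustment applies.
Add 3 months to May 6, 2007: August 6, 2007.
August 6, 2007 is a Monday; no weekend or holiday adjustment applies.
Final deadline: August 6, 2007.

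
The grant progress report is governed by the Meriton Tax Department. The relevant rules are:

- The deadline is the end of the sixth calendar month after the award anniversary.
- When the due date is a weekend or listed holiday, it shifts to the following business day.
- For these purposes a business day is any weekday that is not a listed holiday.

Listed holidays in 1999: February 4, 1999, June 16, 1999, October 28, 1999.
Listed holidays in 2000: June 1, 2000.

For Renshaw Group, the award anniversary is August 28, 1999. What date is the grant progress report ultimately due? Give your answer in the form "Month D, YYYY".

6 months after August 28, 1999 is February 2000; that month ends on February 29, 2000.
Since February 29, 2000 is a Tuesday and not a holiday, the date is unchanged.
The final due date is February 29, 2000.

February 29, 2000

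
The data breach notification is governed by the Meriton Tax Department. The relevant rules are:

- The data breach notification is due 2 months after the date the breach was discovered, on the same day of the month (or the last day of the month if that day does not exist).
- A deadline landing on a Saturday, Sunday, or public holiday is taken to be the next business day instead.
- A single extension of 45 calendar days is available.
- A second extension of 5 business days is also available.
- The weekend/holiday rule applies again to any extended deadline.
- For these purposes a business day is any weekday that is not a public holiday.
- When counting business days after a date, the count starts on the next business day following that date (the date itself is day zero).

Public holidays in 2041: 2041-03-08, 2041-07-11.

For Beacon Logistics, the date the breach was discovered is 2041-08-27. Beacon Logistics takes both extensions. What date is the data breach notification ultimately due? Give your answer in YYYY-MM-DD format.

2 months after 2041-08-27, on the same day of the month, is 2041-10-27.
2041-10-27 falls on a Sunday. Rolling to the next business day gives 2041-10-28, a Monday.
Add the 45 calendar-day extension to 2041-10-28: 2041-12-12.
Since 2041-12-12 is a Thursday and not a holiday, the date is unchanged.
Counting 5 further business days from 2041-12-12 reaches 2041-12-19.
2041-12-19 is a Thursday and not a listed holiday, so it stands.
The final due date is 2041-12-19.

2041-12-19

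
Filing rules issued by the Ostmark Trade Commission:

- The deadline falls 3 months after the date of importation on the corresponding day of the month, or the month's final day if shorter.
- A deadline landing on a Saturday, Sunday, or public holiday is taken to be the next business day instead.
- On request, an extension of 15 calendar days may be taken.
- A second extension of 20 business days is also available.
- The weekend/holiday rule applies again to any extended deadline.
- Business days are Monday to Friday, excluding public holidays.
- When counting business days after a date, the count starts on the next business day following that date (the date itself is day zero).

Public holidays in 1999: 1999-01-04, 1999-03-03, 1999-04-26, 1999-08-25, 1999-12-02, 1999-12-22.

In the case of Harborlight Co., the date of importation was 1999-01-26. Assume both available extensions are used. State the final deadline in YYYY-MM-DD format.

Moving 3 months forward from 1999-01-26 on the corresponding day gives 1999-04-26.
1999-04-26 is a listed holiday; the next business day is 1999-04-27 (Tuesday).
The 15-calendar-day extension moves the deadline from 1999-04-27 to 1999-05-12.
1999-05-12 falls on a Wednesday, which is a business day, so no adjustment is needed.
The 20-business-day extension runs from 1999-05-12 to 1999-06-09.
1999-06-09 falls on a Wednesday, which is a business day, so no adjustment is needed.
Deadline: 1999-06-09.

1999-06-09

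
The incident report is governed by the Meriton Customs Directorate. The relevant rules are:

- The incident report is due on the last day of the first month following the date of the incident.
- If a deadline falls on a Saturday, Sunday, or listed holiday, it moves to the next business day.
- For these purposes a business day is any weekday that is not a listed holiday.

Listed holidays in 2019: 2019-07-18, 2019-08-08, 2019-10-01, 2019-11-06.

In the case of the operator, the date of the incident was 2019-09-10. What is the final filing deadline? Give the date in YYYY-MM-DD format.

1 month after 2019-09-10 falls in October 2019; the last day of that month is 2019-10-31.
Since 2019-10-31 is a Thursday and not a holiday, the date is unchanged.
Final deadline: 2019-10-31.

2019-10-31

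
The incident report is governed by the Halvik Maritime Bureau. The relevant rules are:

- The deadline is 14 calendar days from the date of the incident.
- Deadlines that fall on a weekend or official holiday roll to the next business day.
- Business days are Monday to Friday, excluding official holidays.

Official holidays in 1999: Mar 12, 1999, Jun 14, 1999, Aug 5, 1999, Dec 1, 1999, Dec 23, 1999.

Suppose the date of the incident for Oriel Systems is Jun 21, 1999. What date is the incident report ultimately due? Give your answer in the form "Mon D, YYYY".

Jul 5, 1999

From Jun 21, 1999, 14 calendar days later is Jul 5, 1999.
Jul 5, 1999 is a Monday and not a listed holiday, so it stands.
So the filing is due Jul 5, 1999.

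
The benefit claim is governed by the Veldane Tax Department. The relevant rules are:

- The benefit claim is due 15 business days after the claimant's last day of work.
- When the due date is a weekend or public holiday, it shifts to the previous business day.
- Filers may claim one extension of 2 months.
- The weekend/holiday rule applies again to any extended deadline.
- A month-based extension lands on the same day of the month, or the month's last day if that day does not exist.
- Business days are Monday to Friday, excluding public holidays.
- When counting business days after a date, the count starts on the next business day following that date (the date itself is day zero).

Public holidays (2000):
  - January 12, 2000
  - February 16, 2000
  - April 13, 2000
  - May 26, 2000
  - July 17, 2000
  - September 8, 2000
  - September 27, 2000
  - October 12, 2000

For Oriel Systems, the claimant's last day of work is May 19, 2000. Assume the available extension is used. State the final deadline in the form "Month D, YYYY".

August 11, 2000

15 business days after May 19, 2000, excluding weekends and holidays, is June 12, 2000.
June 12, 2000 (Monday) is already a business day.
The 2 months extension carries June 12, 2000 to August 12, 2000.
Because August 12, 2000 is a Saturday, the deadline becomes August 11, 2000 (Friday).
The final due date is August 11, 2000.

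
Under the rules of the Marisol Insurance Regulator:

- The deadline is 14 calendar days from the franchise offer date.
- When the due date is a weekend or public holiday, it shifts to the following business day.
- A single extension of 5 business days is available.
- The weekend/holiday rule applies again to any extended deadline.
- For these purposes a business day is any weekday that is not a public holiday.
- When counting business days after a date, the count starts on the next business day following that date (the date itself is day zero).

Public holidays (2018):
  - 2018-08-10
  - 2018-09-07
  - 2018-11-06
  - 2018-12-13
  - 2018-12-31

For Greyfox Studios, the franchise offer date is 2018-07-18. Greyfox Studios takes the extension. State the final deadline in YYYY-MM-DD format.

From 2018-07-18, 14 calendar days later is 2018-08-01.
2018-08-01 is a Wednesday and not a listed holiday, so it stands.
The 5-business-day extension runs from 2018-08-01 to 2018-08-08.
2018-08-08 (Wednesday) is already a business day.
The final due date is 2018-08-08.

2018-08-08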